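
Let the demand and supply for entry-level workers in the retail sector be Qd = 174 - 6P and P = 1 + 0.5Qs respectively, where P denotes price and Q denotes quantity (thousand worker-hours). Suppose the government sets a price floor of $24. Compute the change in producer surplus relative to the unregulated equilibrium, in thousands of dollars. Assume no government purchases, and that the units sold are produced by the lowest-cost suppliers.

Rearranging supply gives Qs = 2P - 2. Equilibrium: 174 - 6P = 2P - 2, so 176 = 8P and P* = 22, Q* = 42.
The floor of 24 is above the equilibrium price 22, so it binds.
At P = 24: Qd = 174 - 6·24 = 30 and Qs = 2·24 - 2 = 46.
Producer surplus without the control is ½ · (22 - 1) · 42 = 441.
With the floor, 30 units are sold at 24. The supply price at Q = 30 is 16, so PS = ½ · [(24 - 1) + (24 - 16)] · 30 = 465.
Change in producer surplus = 465 - 441 = 24.

24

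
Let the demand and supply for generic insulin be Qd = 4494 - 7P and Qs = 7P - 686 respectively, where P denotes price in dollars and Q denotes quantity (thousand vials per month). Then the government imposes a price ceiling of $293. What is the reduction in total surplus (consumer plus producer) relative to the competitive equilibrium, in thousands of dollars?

41503

Equilibrium: 4494 - 7P = 7P - 686, so 5180 = 14P and P* = 370, Q* = 1904.
Since 293 < 370, the ceiling is binding.
At P = 293: Qd = 4494 - 7·293 = 2443 and Qs = 7·293 - 686 = 1365.
Quantity traded falls to 1365. At Q = 1365 the demand price is (4494 - 1365)/7 = 447 and the supply price is (686 + 1365)/7 = 293.
Deadweight loss = ½ · (447 - 293) · (1904 - 1365) = ½ · 154 · 539 = 41503.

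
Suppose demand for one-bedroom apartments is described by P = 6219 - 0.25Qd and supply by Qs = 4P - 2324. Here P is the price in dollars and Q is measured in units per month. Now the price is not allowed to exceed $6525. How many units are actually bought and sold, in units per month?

Rearranging demand gives Qd = 24876 - 4P. Without the control the market clears where 24876 - 4P = 4P - 2324, i.e. P* = 3400 and Q* = 11276.
Since 6525 is above P* = 3400, the ceiling does not bind and the free-market outcome prevails.

11276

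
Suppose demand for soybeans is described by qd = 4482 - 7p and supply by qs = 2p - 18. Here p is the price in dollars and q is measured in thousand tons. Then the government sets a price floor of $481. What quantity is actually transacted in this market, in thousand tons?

Equilibrium: 4482 - 7p = 2p - 18, so 4500 = 9p and p* = 500, q* = 982.
Since 481 is below p* = 500, the floor does not bind and the free-market outcome prevails.

982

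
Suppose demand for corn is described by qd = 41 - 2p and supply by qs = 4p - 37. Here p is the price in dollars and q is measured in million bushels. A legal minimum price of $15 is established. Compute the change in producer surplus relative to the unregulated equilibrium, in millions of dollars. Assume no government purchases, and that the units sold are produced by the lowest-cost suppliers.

20

Without the control the market clears where 41 - 2p = 4p - 37, i.e. p* = 13 and q* = 15.
The floor of 15 is above the equilibrium price 13, so it binds.
At p = 15: qd = 41 - 2·15 = 11 and qs = 4·15 - 37 = 23.
Producer surplus without the control is ½ · (13 - 9.25) · 15 = 28.125.
With the floor, 11 units are sold at 15. The supply price at q = 11 is 12, so PS = ½ · [(15 - 9.25) + (15 - 12)] · 11 = 48.125.
Change in producer surplus = 48.125 - 28.125 = 20.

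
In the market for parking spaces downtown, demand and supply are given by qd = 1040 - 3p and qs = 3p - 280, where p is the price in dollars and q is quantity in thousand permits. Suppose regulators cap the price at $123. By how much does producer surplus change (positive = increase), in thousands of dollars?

Without the control the market clears where 1040 - 3p = 3p - 280, i.e. p* = 220 and q* = 380.
The ceiling of 123 is below the equilibrium price 220, so it binds.
At p = 123: qd = 1040 - 3·123 = 671 and qs = 3·123 - 280 = 89.
Producer surplus without the control is ½ · (220 - 280/3) · 380 = 72200/3.
With the ceiling, producers sell 89 units at 123, so PS = ½ · (123 - 280/3) · 89 = 7921/6.
Change in producer surplus = 7921/6 - 72200/3 = -22746.5.

-22746.5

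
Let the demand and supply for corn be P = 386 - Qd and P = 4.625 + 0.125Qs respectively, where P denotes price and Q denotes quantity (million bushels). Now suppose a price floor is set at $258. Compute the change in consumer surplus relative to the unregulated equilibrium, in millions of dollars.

-49268.5

Rearranging demand gives Qd = 386 - P; rearranging supply gives Qs = 8P - 37. In a free market, 386 - P = 8P - 37 gives the equilibrium P* = 47, Q* = 339.
The floor of 258 is above the equilibrium price 47, so it binds.
At P = 258: Qd = 386 - 258 = 128 and Qs = 8·258 - 37 = 2027.
Consumer surplus without the control is ½ · (386 - 47) · 339 = 57460.5.
With the floor, consumers buy 128 units at 258, so CS = ½ · (386 - 258) · 128 = 8192.
Change in consumer surplus = 8192 - 57460.5 = -49268.5.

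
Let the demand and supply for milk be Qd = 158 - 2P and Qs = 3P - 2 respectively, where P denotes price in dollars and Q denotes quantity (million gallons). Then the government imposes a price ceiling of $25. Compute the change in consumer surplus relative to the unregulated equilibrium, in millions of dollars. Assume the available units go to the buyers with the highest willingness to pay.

400.75

Setting quantity demanded equal to quantity supplied, 158 - 2P = 3P - 2, gives P* = 32 and Q* = 94.
The ceiling of 25 is below the equilibrium price 32, so it binds.
At P = 25: Qd = 158 - 2·25 = 108 and Qs = 3·25 - 2 = 73.
Consumer surplus without the control is ½ · (79 - 32) · 94 = 2209.
With the ceiling, 73 units are sold at 25 (assume they go to the highest-value buyers). The demand price at Q = 73 is 42.5, so CS = ½ · [(79 - 25) + (42.5 - 25)] · 73 = 2609.75.
Change in consumer surplus = 2609.75 - 2209 = 400.75.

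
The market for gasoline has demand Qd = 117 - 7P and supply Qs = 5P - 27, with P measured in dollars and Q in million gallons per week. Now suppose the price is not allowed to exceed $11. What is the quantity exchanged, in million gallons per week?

28

In a free market, 117 - 7P = 5P - 27 gives the equilibrium P* = 12, Q* = 33.
The ceiling of 11 is below the equilibrium price 12, so it binds.
At P = 11: Qd = 117 - 7·11 = 40 and Qs = 5·11 - 27 = 28.
The quantity actually transacted is the short side, supply: 28.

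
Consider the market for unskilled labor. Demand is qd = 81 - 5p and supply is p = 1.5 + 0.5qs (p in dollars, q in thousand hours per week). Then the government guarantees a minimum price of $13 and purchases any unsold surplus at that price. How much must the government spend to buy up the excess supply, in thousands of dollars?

Rearranging supply gives qs = 2p - 3. Equilibrium: 81 - 5p = 2p - 3, so 84 = 7p and p* = 12, q* = 21.
Because the floor (13) lies above the market-clearing price, it is binding.
At p = 13: qd = 81 - 5·13 = 16 and qs = 2·13 - 3 = 23.
Surplus = qs - qd = 7.
Government expenditure = surplus × support price = 7 × 13 = 91.

91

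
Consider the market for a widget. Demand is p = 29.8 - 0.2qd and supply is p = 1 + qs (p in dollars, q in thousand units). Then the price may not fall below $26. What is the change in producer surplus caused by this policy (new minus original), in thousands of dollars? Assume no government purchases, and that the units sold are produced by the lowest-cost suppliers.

Rearranging demand gives qd = 149 - 5p; rearranging supply gives qs = p - 1. Setting quantity demanded equal to quantity supplied, 149 - 5p = p - 1, gives p* = 25 and q* = 24.
Because the floor (26) lies above the market-clearing price, it is binding.
At p = 26: qd = 149 - 5·26 = 19 and qs = 26 - 1 = 25.
Producer surplus without the control is ½ · (25 - 1) · 24 = 288.
With the floor, 19 units are sold at 26. The supply price at q = 19 is 20, so PS = ½ · [(26 - 1) + (26 - 20)] · 19 = 294.5.
Change in producer surplus = 294.5 - 288 = 6.5.

6.5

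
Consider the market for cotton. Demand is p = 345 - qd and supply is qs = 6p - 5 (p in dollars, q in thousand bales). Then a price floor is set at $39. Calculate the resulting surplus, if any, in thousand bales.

Rearranging demand gives qd = 345 - p. Equilibrium: 345 - p = 6p - 5, so 350 = 7p and p* = 50, q* = 295.
The floor of 39 is below the equilibrium price 50, so it is not binding; the market clears at p* = 50, q* = 295.
Since the control does not bind, there is no surplus.

0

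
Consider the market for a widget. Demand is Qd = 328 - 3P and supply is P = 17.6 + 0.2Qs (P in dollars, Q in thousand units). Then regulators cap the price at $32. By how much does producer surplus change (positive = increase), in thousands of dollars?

-2440

Rearranging supply gives Qs = 5P - 88. Setting quantity demanded equal to quantity supplied, 328 - 3P = 5P - 88, gives P* = 52 and Q* = 172.
Because the ceiling (32) lies below the market-clearing price, it is binding.
At P = 32: Qd = 328 - 3·32 = 232 and Qs = 5·32 - 88 = 72.
Producer surplus without the control is ½ · (52 - 17.6) · 172 = 2958.4.
With the ceiling, producers sell 72 units at 32, so PS = ½ · (32 - 17.6) · 72 = 518.4.
Change in producer surplus = 518.4 - 2958.4 = -2440.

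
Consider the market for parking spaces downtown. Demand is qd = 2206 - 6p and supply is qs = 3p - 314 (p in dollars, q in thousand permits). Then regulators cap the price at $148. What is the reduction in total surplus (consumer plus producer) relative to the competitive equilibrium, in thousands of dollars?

Setting quantity demanded equal to quantity supplied, 2206 - 6p = 3p - 314, gives p* = 280 and q* = 526.
The ceiling of 148 is below the equilibrium price 280, so it binds.
At p = 148: qd = 2206 - 6·148 = 1318 and qs = 3·148 - 314 = 130.
Quantity traded falls to 130. At q = 130 the demand price is (2206 - 130)/6 = 346 and the supply price is (314 + 130)/3 = 148.
Deadweight loss = ½ · (346 - 148) · (526 - 130) = ½ · 198 · 396 = 39204.

39204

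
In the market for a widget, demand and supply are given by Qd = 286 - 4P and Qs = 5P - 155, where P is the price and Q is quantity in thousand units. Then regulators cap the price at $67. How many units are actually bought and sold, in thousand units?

In a free market, 286 - 4P = 5P - 155 gives the equilibrium P* = 49, Q* = 90.
The ceiling of 67 is above the equilibrium price 49, so it is not binding; the market clears at P* = 49, Q* = 90.

90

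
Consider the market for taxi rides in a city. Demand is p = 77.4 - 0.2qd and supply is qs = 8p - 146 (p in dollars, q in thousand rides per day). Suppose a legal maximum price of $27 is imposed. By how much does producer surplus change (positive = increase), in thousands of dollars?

-1764

Rearranging demand gives qd = 387 - 5p. In a free market, 387 - 5p = 8p - 146 gives the equilibrium p* = 41, q* = 182.
Because the ceiling (27) lies below the market-clearing price, it is binding.
At p = 27: qd = 387 - 5·27 = 252 and qs = 8·27 - 146 = 70.
Producer surplus without the control is ½ · (41 - 18.25) · 182 = 2070.25.
With the ceiling, producers sell 70 units at 27, so PS = ½ · (27 - 18.25) · 70 = 306.25.
Change in producer surplus = 306.25 - 2070.25 = -1764.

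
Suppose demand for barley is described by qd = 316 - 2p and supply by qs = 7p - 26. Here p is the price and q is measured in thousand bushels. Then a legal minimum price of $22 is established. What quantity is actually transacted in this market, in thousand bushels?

240

Setting quantity demanded equal to quantity supplied, 316 - 2p = 7p - 26, gives p* = 38 and q* = 240.
Since 22 is below p* = 38, the floor does not bind and the free-market outcome prevails.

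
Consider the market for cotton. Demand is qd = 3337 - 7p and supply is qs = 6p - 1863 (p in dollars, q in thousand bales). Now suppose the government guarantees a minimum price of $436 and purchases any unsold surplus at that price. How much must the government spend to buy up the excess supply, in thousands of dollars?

204048

Without the control the market clears where 3337 - 7p = 6p - 1863, i.e. p* = 400 and q* = 537.
The floor of 436 is above the equilibrium price 400, so it binds.
At p = 436: qd = 3337 - 7·436 = 285 and qs = 6·436 - 1863 = 753.
Surplus = qs - qd = 468.
Government expenditure = surplus × support price = 468 × 436 = 204048.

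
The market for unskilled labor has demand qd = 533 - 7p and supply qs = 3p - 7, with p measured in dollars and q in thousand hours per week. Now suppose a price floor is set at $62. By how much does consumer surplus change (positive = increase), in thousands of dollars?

Setting quantity demanded equal to quantity supplied, 533 - 7p = 3p - 7, gives p* = 54 and q* = 155.
Since 62 > 54, the floor is binding.
At p = 62: qd = 533 - 7·62 = 99 and qs = 3·62 - 7 = 179.
Consumer surplus without the control is ½ · (533/7 - 54) · 155 = 24025/14.
With the floor, consumers buy 99 units at 62, so CS = ½ · (533/7 - 62) · 99 = 9801/14.
Change in consumer surplus = 9801/14 - 24025/14 = -1016.

-1016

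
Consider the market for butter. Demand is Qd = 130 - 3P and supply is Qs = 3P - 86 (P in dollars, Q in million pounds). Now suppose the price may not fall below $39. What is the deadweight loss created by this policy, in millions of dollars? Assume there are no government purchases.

Setting quantity demanded equal to quantity supplied, 130 - 3P = 3P - 86, gives P* = 36 and Q* = 22.
Since 39 > 36, the floor is binding.
At P = 39: Qd = 130 - 3·39 = 13 and Qs = 3·39 - 86 = 31.
Quantity traded falls to 13. At Q = 13 the demand price is (130 - 13)/3 = 39 and the supply price is (86 + 13)/3 = 33.
Deadweight loss = ½ · (39 - 33) · (22 - 13) = ½ · 6 · 9 = 27.

27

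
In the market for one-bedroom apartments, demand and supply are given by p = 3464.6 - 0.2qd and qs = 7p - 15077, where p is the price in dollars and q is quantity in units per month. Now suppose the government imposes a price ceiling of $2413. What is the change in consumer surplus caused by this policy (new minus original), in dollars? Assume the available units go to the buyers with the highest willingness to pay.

Rearranging demand gives qd = 17323 - 5p. In a free market, 17323 - 5p = 7p - 15077 gives the equilibrium p* = 2700, q* = 3823.
The ceiling of 2413 is below the equilibrium price 2700, so it binds.
At p = 2413: qd = 17323 - 5·2413 = 5258 and qs = 7·2413 - 15077 = 1814.
Consumer surplus without the control is ½ · (3464.6 - 2700) · 3823 = 1461532.9.
With the ceiling, 1814 units are sold at 2413 (assume they go to the highest-value buyers). The demand price at q = 1814 is 3101.8, so CS = ½ · [(3464.6 - 2413) + (3101.8 - 2413)] · 1814 = 1578542.8.
Change in consumer surplus = 1578542.8 - 1461532.9 = 117009.9.

117009.9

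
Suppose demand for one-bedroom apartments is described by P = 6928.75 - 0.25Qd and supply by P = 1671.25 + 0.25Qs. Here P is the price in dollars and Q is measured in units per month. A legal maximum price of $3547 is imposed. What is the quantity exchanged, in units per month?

7503

Rearranging demand gives Qd = 27715 - 4P; rearranging supply gives Qs = 4P - 6685. In a free market, 27715 - 4P = 4P - 6685 gives the equilibrium P* = 4300, Q* = 10515.
The ceiling of 3547 is below the equilibrium price 4300, so it binds.
At P = 3547: Qd = 27715 - 4·3547 = 13527 and Qs = 4·3547 - 6685 = 7503.
The quantity actually transacted is the short side, supply: 7503.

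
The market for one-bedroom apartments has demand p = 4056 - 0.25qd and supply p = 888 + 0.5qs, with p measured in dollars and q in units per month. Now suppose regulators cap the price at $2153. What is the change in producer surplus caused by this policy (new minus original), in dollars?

Rearranging demand gives qd = 16224 - 4p; rearranging supply gives qs = 2p - 1776. Setting quantity demanded equal to quantity supplied, 16224 - 4p = 2p - 1776, gives p* = 3000 and q* = 4224.
Because the ceiling (2153) lies below the market-clearing price, it is binding.
At p = 2153: qd = 16224 - 4·2153 = 7612 and qs = 2·2153 - 1776 = 2530.
Producer surplus without the control is ½ · (3000 - 888) · 4224 = 4460544.
With the ceiling, producers sell 2530 units at 2153, so PS = ½ · (2153 - 888) · 2530 = 1600225.
Change in producer surplus = 1600225 - 4460544 = -2860319.

-2860319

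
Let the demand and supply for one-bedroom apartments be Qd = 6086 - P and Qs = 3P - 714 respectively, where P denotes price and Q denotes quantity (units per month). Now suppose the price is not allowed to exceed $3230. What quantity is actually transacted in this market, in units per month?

Equilibrium: 6086 - P = 3P - 714, so 6800 = 4P and P* = 1700, Q* = 4386.
Since 3230 is above P* = 1700, the ceiling does not bind and the free-market outcome prevails.

4386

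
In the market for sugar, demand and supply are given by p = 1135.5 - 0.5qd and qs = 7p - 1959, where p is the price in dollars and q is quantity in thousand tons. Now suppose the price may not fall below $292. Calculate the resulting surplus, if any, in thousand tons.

Rearranging demand gives qd = 2271 - 2p. Setting quantity demanded equal to quantity supplied, 2271 - 2p = 7p - 1959, gives p* = 470 and q* = 1331.
Since 292 is below p* = 470, the floor does not bind and the free-market outcome prevails.
Since the control does not bind, there is no surplus.

0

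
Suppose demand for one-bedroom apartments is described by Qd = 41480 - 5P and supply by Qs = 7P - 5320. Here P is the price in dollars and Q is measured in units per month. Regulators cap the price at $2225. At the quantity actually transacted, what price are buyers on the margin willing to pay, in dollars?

Equilibrium: 41480 - 5P = 7P - 5320, so 46800 = 12P and P* = 3900, Q* = 21980.
Because the ceiling (2225) lies below the market-clearing price, it is binding.
At P = 2225: Qd = 41480 - 5·2225 = 30355 and Qs = 7·2225 - 5320 = 10255.
Only 10255 units reach the market. On the demand curve, the marginal buyer's willingness to pay at Q = 10255 is (41480 - 10255)/5 = 6245.

6245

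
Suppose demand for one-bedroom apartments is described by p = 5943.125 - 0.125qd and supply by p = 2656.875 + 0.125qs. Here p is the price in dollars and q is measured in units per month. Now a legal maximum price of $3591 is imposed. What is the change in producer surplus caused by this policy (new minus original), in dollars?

-7309081

Rearranging demand gives qd = 47545 - 8p; rearranging supply gives qs = 8p - 21255. Setting quantity demanded equal to quantity supplied, 47545 - 8p = 8p - 21255, gives p* = 4300 and q* = 13145.
The ceiling of 3591 is below the equilibrium price 4300, so it binds.
At p = 3591: qd = 47545 - 8·3591 = 18817 and qs = 8·3591 - 21255 = 7473.
Producer surplus without the control is ½ · (4300 - 2656.875) · 13145 = 10799439.0625.
With the ceiling, producers sell 7473 units at 3591, so PS = ½ · (3591 - 2656.875) · 7473 = 3490358.0625.
Change in producer surplus = 3490358.0625 - 10799439.0625 = -7309081.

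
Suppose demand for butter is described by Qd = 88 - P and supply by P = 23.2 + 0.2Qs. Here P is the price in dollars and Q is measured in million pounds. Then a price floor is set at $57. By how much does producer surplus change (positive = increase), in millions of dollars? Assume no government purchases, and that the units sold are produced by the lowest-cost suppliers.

Rearranging supply gives Qs = 5P - 116. Equilibrium: 88 - P = 5P - 116, so 204 = 6P and P* = 34, Q* = 54.
The floor of 57 is above the equilibrium price 34, so it binds.
At P = 57: Qd = 88 - 57 = 31 and Qs = 5·57 - 116 = 169.
Producer surplus without the control is ½ · (34 - 23.2) · 54 = 291.6.
With the floor, 31 units are sold at 57. The supply price at Q = 31 is 29.4, so PS = ½ · [(57 - 23.2) + (57 - 29.4)] · 31 = 951.7.
Change in producer surplus = 951.7 - 291.6 = 660.1.

660.1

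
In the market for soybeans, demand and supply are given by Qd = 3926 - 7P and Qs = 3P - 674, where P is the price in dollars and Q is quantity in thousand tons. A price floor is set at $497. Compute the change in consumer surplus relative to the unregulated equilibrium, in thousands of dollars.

-21330.5

Setting quantity demanded equal to quantity supplied, 3926 - 7P = 3P - 674, gives P* = 460 and Q* = 706.
Because the floor (497) lies above the market-clearing price, it is binding.
At P = 497: Qd = 3926 - 7·497 = 447 and Qs = 3·497 - 674 = 817.
Consumer surplus without the control is ½ · (3926/7 - 460) · 706 = 249218/7.
With the floor, consumers buy 447 units at 497, so CS = ½ · (3926/7 - 497) · 447 = 199809/14.
Change in consumer surplus = 199809/14 - 249218/7 = -21330.5.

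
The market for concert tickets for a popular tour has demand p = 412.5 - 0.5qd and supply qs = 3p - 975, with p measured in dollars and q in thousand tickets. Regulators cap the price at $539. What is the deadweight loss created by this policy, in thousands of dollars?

Rearranging demand gives qd = 825 - 2p. Without the control the market clears where 825 - 2p = 3p - 975, i.e. p* = 360 and q* = 105.
The ceiling of 539 is above the equilibrium price 360, so it is not binding; the market clears at p* = 360, q* = 105.
Since the control does not bind, no trades are prevented and deadweight loss is zero.

0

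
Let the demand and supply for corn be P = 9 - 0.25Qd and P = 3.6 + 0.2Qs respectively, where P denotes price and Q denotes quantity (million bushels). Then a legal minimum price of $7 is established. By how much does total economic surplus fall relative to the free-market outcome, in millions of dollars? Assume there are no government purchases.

Rearranging demand gives Qd = 36 - 4P; rearranging supply gives Qs = 5P - 18. Setting quantity demanded equal to quantity supplied, 36 - 4P = 5P - 18, gives P* = 6 and Q* = 12.
The floor of 7 is above the equilibrium price 6, so it binds.
At P = 7: Qd = 36 - 4·7 = 8 and Qs = 5·7 - 18 = 17.
Quantity traded falls to 8. At Q = 8 the demand price is (36 - 8)/4 = 7 and the supply price is (18 + 8)/5 = 5.2.
Deadweight loss = ½ · (7 - 5.2) · (12 - 8) = ½ · 1.8 · 4 = 3.6.

3.6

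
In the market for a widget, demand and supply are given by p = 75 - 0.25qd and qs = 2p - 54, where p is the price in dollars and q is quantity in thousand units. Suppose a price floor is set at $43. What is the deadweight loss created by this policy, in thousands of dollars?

Rearranging demand gives qd = 300 - 4p. Equilibrium: 300 - 4p = 2p - 54, so 354 = 6p and p* = 59, q* = 64.
Since 43 is below p* = 59, the floor does not bind and the free-market outcome prevails.
Since the control does not bind, no trades are prevented and deadweight loss is zero.

0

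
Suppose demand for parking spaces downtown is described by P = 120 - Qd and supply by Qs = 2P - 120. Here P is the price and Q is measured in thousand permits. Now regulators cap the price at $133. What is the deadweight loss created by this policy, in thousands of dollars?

0

Rearranging demand gives Qd = 120 - P. Without the control the market clears where 120 - P = 2P - 120, i.e. P* = 80 and Q* = 40.
The ceiling of 133 is above the equilibrium price 80, so it is not binding; the market clears at P* = 80, Q* = 40.
Since the control does not bind, no trades are prevented and deadweight loss is zero.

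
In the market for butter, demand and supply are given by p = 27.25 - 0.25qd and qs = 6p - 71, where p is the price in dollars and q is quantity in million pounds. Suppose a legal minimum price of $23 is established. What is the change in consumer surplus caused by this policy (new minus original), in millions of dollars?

-135

Rearranging demand gives qd = 109 - 4p. Equilibrium: 109 - 4p = 6p - 71, so 180 = 10p and p* = 18, q* = 37.
The floor of 23 is above the equilibrium price 18, so it binds.
At p = 23: qd = 109 - 4·23 = 17 and qs = 6·23 - 71 = 67.
Consumer surplus without the control is ½ · (27.25 - 18) · 37 = 171.125.
With the floor, consumers buy 17 units at 23, so CS = ½ · (27.25 - 23) · 17 = 36.125.
Change in consumer surplus = 36.125 - 171.125 = -135.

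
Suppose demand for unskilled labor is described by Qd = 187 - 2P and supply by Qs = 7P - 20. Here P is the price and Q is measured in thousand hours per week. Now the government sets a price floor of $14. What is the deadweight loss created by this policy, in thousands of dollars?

In a free market, 187 - 2P = 7P - 20 gives the equilibrium P* = 23, Q* = 141.
Since 14 is below P* = 23, the floor does not bind and the free-market outcome prevails.
Since the control does not bind, no trades are prevented and deadweight loss is zero.

0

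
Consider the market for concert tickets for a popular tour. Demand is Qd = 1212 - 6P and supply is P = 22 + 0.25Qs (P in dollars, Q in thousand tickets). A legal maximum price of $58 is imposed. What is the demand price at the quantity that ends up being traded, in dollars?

Rearranging supply gives Qs = 4P - 88. Without the control the market clears where 1212 - 6P = 4P - 88, i.e. P* = 130 and Q* = 432.
Since 58 < 130, the ceiling is binding.
At P = 58: Qd = 1212 - 6·58 = 864 and Qs = 4·58 - 88 = 144.
Only 144 units reach the market. On the demand curve, the marginal buyer's willingness to pay at Q = 144 is (1212 - 144)/6 = 178.

178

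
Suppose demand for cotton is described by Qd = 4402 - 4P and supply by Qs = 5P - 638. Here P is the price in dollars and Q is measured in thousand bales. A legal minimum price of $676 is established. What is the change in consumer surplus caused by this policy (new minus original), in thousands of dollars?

In a free market, 4402 - 4P = 5P - 638 gives the equilibrium P* = 560, Q* = 2162.
Since 676 > 560, the floor is binding.
At P = 676: Qd = 4402 - 4·676 = 1698 and Qs = 5·676 - 638 = 2742.
Consumer surplus without the control is ½ · (1100.5 - 560) · 2162 = 584280.5.
With the floor, consumers buy 1698 units at 676, so CS = ½ · (1100.5 - 676) · 1698 = 360400.5.
Change in consumer surplus = 360400.5 - 584280.5 = -223880.

-223880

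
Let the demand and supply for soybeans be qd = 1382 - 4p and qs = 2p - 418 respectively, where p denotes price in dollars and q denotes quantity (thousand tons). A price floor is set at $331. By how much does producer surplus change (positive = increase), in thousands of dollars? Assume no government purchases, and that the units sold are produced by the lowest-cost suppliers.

Setting quantity demanded equal to quantity supplied, 1382 - 4p = 2p - 418, gives p* = 300 and q* = 182.
The floor of 331 is above the equilibrium price 300, so it binds.
At p = 331: qd = 1382 - 4·331 = 58 and qs = 2·331 - 418 = 244.
Producer surplus without the control is ½ · (300 - 209) · 182 = 8281.
With the floor, 58 units are sold at 331. The supply price at q = 58 is 238, so PS = ½ · [(331 - 209) + (331 - 238)] · 58 = 6235.
Change in producer surplus = 6235 - 8281 = -2046.

-2046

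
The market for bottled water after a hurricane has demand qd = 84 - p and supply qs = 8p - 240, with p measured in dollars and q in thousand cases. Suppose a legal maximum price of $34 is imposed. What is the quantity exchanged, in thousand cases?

32

Without the control the market clears where 84 - p = 8p - 240, i.e. p* = 36 and q* = 48.
The ceiling of 34 is below the equilibrium price 36, so it binds.
At p = 34: qd = 84 - 34 = 50 and qs = 8·34 - 240 = 32.
The quantity actually transacted is the short side, supply: 32.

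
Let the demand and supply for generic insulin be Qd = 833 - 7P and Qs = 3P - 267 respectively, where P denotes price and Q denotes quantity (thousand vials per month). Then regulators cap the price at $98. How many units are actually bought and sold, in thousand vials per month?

Equilibrium: 833 - 7P = 3P - 267, so 1100 = 10P and P* = 110, Q* = 63.
The ceiling of 98 is below the equilibrium price 110, so it binds.
At P = 98: Qd = 833 - 7·98 = 147 and Qs = 3·98 - 267 = 27.
The quantity actually transacted is the short side, supply: 27.

27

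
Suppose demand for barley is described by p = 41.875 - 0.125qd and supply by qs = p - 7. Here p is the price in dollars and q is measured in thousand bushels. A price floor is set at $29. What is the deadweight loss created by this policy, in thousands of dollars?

0

Rearranging demand gives qd = 335 - 8p. Setting quantity demanded equal to quantity supplied, 335 - 8p = p - 7, gives p* = 38 and q* = 31.
Since 29 is below p* = 38, the floor does not bind and the free-market outcome prevails.
Since the control does not bind, no trades are prevented and deadweight loss is zero.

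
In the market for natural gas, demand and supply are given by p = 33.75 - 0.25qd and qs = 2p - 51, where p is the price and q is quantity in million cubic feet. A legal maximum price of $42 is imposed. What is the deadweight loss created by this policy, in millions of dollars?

Rearranging demand gives qd = 135 - 4p. Equilibrium: 135 - 4p = 2p - 51, so 186 = 6p and p* = 31, q* = 11.
Since 42 is above p* = 31, the ceiling does not bind and the free-market outcome prevails.
Since the control does not bind, no trades are prevented and deadweight loss is zero.

0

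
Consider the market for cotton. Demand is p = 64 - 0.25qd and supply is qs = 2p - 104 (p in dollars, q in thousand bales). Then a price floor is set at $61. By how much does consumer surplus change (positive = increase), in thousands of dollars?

-14

Rearranging demand gives qd = 256 - 4p. Without the control the market clears where 256 - 4p = 2p - 104, i.e. p* = 60 and q* = 16.
The floor of 61 is above the equilibrium price 60, so it binds.
At p = 61: qd = 256 - 4·61 = 12 and qs = 2·61 - 104 = 18.
Consumer surplus without the control is ½ · (64 - 60) · 16 = 32.
With the floor, consumers buy 12 units at 61, so CS = ½ · (64 - 61) · 12 = 18.
Change in consumer surplus = 18 - 32 = -14.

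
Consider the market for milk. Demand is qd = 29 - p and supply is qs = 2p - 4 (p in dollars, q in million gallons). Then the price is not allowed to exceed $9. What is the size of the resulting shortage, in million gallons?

Setting quantity demanded equal to quantity supplied, 29 - p = 2p - 4, gives p* = 11 and q* = 18.
Because the ceiling (9) lies below the market-clearing price, it is binding.
At p = 9: qd = 29 - 9 = 20 and qs = 2·9 - 4 = 14.
Shortage = qd - qs = 20 - 14 = 6.

6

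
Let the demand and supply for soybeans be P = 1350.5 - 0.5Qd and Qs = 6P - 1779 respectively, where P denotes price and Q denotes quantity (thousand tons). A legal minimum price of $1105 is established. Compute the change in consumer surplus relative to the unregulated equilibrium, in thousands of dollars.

Rearranging demand gives Qd = 2701 - 2P. Equilibrium: 2701 - 2P = 6P - 1779, so 4480 = 8P and P* = 560, Q* = 1581.
The floor of 1105 is above the equilibrium price 560, so it binds.
At P = 1105: Qd = 2701 - 2·1105 = 491 and Qs = 6·1105 - 1779 = 4851.
Consumer surplus without the control is ½ · (1350.5 - 560) · 1581 = 624890.25.
With the floor, consumers buy 491 units at 1105, so CS = ½ · (1350.5 - 1105) · 491 = 60270.25.
Change in consumer surplus = 60270.25 - 624890.25 = -564620.

-564620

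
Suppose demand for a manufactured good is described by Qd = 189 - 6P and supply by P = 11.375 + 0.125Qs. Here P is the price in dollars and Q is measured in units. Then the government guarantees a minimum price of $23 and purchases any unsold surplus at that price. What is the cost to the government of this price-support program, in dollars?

966

Rearranging supply gives Qs = 8P - 91. Equilibrium: 189 - 6P = 8P - 91, so 280 = 14P and P* = 20, Q* = 69.
The floor of 23 is above the equilibrium price 20, so it binds.
At P = 23: Qd = 189 - 6·23 = 51 and Qs = 8·23 - 91 = 93.
Surplus = Qs - Qd = 42.
Government expenditure = surplus × support price = 42 × 23 = 966.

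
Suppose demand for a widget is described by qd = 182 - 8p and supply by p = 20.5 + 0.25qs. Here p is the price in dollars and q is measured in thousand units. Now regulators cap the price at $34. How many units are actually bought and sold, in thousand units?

Rearranging supply gives qs = 4p - 82. Setting quantity demanded equal to quantity supplied, 182 - 8p = 4p - 82, gives p* = 22 and q* = 6.
Since 34 is above p* = 22, the ceiling does not bind and the free-market outcome prevails.

6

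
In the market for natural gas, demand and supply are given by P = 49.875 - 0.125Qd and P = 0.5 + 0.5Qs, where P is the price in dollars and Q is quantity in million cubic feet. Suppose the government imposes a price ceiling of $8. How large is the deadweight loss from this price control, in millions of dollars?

1280

Rearranging demand gives Qd = 399 - 8P; rearranging supply gives Qs = 2P - 1. Setting quantity demanded equal to quantity supplied, 399 - 8P = 2P - 1, gives P* = 40 and Q* = 79.
The ceiling of 8 is below the equilibrium price 40, so it binds.
At P = 8: Qd = 399 - 8·8 = 335 and Qs = 2·8 - 1 = 15.
Quantity traded falls to 15. At Q = 15 the demand price is (399 - 15)/8 = 48 and the supply price is (1 + 15)/2 = 8.
Deadweight loss = ½ · (48 - 8) · (79 - 15) = ½ · 40 · 64 = 1280.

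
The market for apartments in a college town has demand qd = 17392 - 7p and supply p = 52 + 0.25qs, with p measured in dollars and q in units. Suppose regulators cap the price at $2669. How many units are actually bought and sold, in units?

Rearranging supply gives qs = 4p - 208. Without the control the market clears where 17392 - 7p = 4p - 208, i.e. p* = 1600 and q* = 6192.
Since 2669 is above p* = 1600, the ceiling does not bind and the free-market outcome prevails.

6192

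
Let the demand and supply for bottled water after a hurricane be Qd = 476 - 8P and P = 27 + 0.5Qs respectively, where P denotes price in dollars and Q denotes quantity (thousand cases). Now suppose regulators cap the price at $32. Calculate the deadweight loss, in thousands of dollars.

551.25

Rearranging supply gives Qs = 2P - 54. Setting quantity demanded equal to quantity supplied, 476 - 8P = 2P - 54, gives P* = 53 and Q* = 52.
Because the ceiling (32) lies below the market-clearing price, it is binding.
At P = 32: Qd = 476 - 8·32 = 220 and Qs = 2·32 - 54 = 10.
Quantity traded falls to 10. At Q = 10 the demand price is (476 - 10)/8 = 58.25 and the supply price is (54 + 10)/2 = 32.
Deadweight loss = ½ · (58.25 - 32) · (52 - 10) = ½ · 26.25 · 42 = 551.25.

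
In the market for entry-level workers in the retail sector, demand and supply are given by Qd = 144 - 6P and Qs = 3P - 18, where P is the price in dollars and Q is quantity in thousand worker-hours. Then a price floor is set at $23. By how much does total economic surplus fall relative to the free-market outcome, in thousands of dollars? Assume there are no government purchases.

225

Without the control the market clears where 144 - 6P = 3P - 18, i.e. P* = 18 and Q* = 36.
Since 23 > 18, the floor is binding.
At P = 23: Qd = 144 - 6·23 = 6 and Qs = 3·23 - 18 = 51.
Quantity traded falls to 6. At Q = 6 the demand price is (144 - 6)/6 = 23 and the supply price is (18 + 6)/3 = 8.
Deadweight loss = ½ · (23 - 8) · (36 - 6) = ½ · 15 · 30 = 225.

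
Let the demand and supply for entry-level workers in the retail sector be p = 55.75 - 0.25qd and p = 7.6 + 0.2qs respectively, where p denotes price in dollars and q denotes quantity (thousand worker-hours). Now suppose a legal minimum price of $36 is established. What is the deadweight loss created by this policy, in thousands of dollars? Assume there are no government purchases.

176.4

Rearranging demand gives qd = 223 - 4p; rearranging supply gives qs = 5p - 38. Without the control the market clears where 223 - 4p = 5p - 38, i.e. p* = 29 and q* = 107.
Because the floor (36) lies above the market-clearing price, it is binding.
At p = 36: qd = 223 - 4·36 = 79 and qs = 5·36 - 38 = 142.
Quantity traded falls to 79. At q = 79 the demand price is (223 - 79)/4 = 36 and the supply price is (38 + 79)/5 = 23.4.
Deadweight loss = ½ · (36 - 23.4) · (107 - 79) = ½ · 12.6 · 28 = 176.4.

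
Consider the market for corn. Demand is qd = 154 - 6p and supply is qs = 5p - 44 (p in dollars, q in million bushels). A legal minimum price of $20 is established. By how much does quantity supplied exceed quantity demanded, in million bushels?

Setting quantity demanded equal to quantity supplied, 154 - 6p = 5p - 44, gives p* = 18 and q* = 46.
The floor of 20 is above the equilibrium price 18, so it binds.
At p = 20: qd = 154 - 6·20 = 34 and qs = 5·20 - 44 = 56.
Surplus = qs - qd = 56 - 34 = 22.

22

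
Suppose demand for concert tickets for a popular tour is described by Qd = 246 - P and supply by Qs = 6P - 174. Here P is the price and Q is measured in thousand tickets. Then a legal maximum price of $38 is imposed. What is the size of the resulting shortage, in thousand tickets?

154

Without the control the market clears where 246 - P = 6P - 174, i.e. P* = 60 and Q* = 186.
Since 38 < 60, the ceiling is binding.
At P = 38: Qd = 246 - 38 = 208 and Qs = 6·38 - 174 = 54.
Shortage = Qd - Qs = 208 - 54 = 154.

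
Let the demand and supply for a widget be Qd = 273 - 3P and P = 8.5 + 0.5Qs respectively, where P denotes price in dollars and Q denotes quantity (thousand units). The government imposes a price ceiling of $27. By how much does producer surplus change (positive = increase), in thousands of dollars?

-2108

Rearranging supply gives Qs = 2P - 17. In a free market, 273 - 3P = 2P - 17 gives the equilibrium P* = 58, Q* = 99.
The ceiling of 27 is below the equilibrium price 58, so it binds.
At P = 27: Qd = 273 - 3·27 = 192 and Qs = 2·27 - 17 = 37.
Producer surplus without the control is ½ · (58 - 8.5) · 99 = 2450.25.
With the ceiling, producers sell 37 units at 27, so PS = ½ · (27 - 8.5) · 37 = 342.25.
Change in producer surplus = 342.25 - 2450.25 = -2108.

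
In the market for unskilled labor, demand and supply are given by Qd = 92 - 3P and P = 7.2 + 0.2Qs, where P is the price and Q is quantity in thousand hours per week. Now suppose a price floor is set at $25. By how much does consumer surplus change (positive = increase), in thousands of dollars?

Rearranging supply gives Qs = 5P - 36. Without the control the market clears where 92 - 3P = 5P - 36, i.e. P* = 16 and Q* = 44.
Because the floor (25) lies above the market-clearing price, it is binding.
At P = 25: Qd = 92 - 3·25 = 17 and Qs = 5·25 - 36 = 89.
Consumer surplus without the control is ½ · (92/3 - 16) · 44 = 968/3.
With the floor, consumers buy 17 units at 25, so CS = ½ · (92/3 - 25) · 17 = 289/6.
Change in consumer surplus = 289/6 - 968/3 = -274.5.

-274.5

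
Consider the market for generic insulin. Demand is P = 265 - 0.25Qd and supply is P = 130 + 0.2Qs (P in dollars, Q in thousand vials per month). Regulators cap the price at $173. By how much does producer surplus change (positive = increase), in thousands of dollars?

Rearranging demand gives Qd = 1060 - 4P; rearranging supply gives Qs = 5P - 650. Equilibrium: 1060 - 4P = 5P - 650, so 1710 = 9P and P* = 190, Q* = 300.
Because the ceiling (173) lies below the market-clearing price, it is binding.
At P = 173: Qd = 1060 - 4·173 = 368 and Qs = 5·173 - 650 = 215.
Producer surplus without the control is ½ · (190 - 130) · 300 = 9000.
With the ceiling, producers sell 215 units at 173, so PS = ½ · (173 - 130) · 215 = 4622.5.
Change in producer surplus = 4622.5 - 9000 = -4377.5.

-4377.5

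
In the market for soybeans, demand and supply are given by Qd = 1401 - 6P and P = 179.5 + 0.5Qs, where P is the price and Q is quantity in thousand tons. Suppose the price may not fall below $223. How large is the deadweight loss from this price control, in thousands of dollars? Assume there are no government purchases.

108

Rearranging supply gives Qs = 2P - 359. In a free market, 1401 - 6P = 2P - 359 gives the equilibrium P* = 220, Q* = 81.
Since 223 > 220, the floor is binding.
At P = 223: Qd = 1401 - 6·223 = 63 and Qs = 2·223 - 359 = 87.
Quantity traded falls to 63. At Q = 63 the demand price is (1401 - 63)/6 = 223 and the supply price is (359 + 63)/2 = 211.
Deadweight loss = ½ · (223 - 211) · (81 - 63) = ½ · 12 · 18 = 108.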